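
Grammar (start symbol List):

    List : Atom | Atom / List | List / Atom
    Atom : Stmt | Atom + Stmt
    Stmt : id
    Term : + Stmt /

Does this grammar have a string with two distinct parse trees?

Witness: id / id

Derivation 1: List ⇒ Atom / List ⇒ Stmt / List ⇒ id / List ⇒ id / Atom ⇒ id / Stmt ⇒ id / id
Derivation 2: List ⇒ List / Atom ⇒ Atom / Atom ⇒ Stmt / Atom ⇒ id / Atom ⇒ id / Stmt ⇒ id / id

Two distinct leftmost derivations for the same string.

Ambiguous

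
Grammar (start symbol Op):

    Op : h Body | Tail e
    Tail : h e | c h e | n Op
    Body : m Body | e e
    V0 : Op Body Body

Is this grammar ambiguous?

Witness: h e e

Derivation 1: Op ⇒ h Body ⇒ h e e
Derivation 2: Op ⇒ Tail e ⇒ h e e

Two distinct leftmost derivations for the same string.

Ambiguous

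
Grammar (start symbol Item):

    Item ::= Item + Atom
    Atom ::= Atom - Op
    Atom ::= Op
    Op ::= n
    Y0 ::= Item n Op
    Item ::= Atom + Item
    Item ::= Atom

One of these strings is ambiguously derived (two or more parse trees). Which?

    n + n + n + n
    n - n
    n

n + n + n + n

n + n + n + n: 8 trees
n - n: 1 tree
n: 1 tree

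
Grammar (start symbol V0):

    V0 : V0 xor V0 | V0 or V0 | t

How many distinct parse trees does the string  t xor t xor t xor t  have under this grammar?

5

Parse trees for t xor t xor t xor t:
  [V0 [V0 t] xor [V0 [V0 t] xor [V0 [V0 t] xor [V0 t]]]]
  [V0 [V0 t] xor [V0 [V0 [V0 t] xor [V0 t]] xor [V0 t]]]
  [V0 [V0 [V0 t] xor [V0 t]] xor [V0 [V0 t] xor [V0 t]]]
  [V0 [V0 [V0 t] xor [V0 [V0 t] xor [V0 t]]] xor [V0 t]]
  [V0 [V0 [V0 [V0 t] xor [V0 t]] xor [V0 t]] xor [V0 t]]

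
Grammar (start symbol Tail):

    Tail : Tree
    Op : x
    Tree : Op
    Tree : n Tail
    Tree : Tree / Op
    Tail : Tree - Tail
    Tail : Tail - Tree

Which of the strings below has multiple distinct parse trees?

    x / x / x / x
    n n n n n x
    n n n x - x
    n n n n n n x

x / x / x / x: 1 tree
n n n n n x: 1 tree
n n n x - x: 8 trees
n n n n n n x: 1 tree

n n n x - x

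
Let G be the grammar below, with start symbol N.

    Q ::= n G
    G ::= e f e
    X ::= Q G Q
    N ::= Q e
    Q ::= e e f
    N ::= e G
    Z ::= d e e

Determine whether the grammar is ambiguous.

Ambiguous

Witness: e e f e

Derivation 1: N ⇒ Q e ⇒ e e f e
Derivation 2: N ⇒ e G ⇒ e e f e

Two distinct leftmost derivations for the same string.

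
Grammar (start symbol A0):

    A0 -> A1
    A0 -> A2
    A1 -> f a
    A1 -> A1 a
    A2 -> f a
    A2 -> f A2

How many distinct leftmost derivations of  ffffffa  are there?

Parse trees for ffffffa:
  [A0 [A2 f [A2 f [A2 f [A2 f [A2 f [A2 f a]]]]]]]

1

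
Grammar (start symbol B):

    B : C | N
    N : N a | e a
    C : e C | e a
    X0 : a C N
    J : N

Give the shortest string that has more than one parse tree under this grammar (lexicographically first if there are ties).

length 2: e a has 2 parse trees

Two derivations of e a:
  B ⇒ C ⇒ e a
  B ⇒ N ⇒ e a

e a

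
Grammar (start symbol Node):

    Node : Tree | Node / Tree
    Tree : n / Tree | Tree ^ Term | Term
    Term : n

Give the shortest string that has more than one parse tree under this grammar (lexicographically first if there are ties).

n / n

length 1: no string has ≥2 trees
length 3: n / n has 2 parse trees

Two derivations of n / n:
  Node ⇒ Tree ⇒ n / Tree ⇒ n / Term ⇒ n / n
  Node ⇒ Node / Tree ⇒ Tree / Tree ⇒ Term / Tree ⇒ n / Tree ⇒ n / Term ⇒ n / n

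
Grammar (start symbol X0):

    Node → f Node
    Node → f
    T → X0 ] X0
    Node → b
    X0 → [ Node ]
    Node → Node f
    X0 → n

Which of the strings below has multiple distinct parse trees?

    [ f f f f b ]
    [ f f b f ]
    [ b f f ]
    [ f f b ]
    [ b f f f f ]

[ f f f f b ]: 1 tree
[ f f b f ]: 3 trees
[ b f f ]: 1 tree
[ f f b ]: 1 tree
[ b f f f f ]: 1 tree

[ f f b f ]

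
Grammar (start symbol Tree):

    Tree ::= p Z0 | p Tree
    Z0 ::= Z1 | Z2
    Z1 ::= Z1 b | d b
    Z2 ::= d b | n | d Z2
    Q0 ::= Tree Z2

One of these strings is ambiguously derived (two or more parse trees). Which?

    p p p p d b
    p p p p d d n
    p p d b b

p p p p d b: 2 trees
p p p p d d n: 1 tree
p p d b b: 1 tree

p p p p d b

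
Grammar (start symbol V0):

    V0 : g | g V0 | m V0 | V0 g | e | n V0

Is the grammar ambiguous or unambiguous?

Witness: g g

Derivation 1: V0 ⇒ g V0 ⇒ g g
Derivation 2: V0 ⇒ V0 g ⇒ g g

Two distinct leftmost derivations for the same string.

Ambiguous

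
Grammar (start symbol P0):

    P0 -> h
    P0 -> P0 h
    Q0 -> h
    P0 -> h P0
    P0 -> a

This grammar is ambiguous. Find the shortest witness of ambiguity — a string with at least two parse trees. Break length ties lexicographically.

h h

length 1: no string has ≥2 trees
length 2: h h has 2 parse trees

Two derivations of h h:
  P0 ⇒ P0 h ⇒ h h
  P0 ⇒ h P0 ⇒ h h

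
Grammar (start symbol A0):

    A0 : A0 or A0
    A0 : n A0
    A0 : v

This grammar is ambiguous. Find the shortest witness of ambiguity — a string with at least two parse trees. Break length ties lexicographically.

length 1: no string has ≥2 trees
length 2: no string has ≥2 trees
length 3: no string has ≥2 trees
length 4: n v or v has 2 parse trees

Two derivations of n v or v:
  A0 ⇒ A0 or A0 ⇒ n A0 or A0 ⇒ n v or A0 ⇒ n v or v
  A0 ⇒ n A0 ⇒ n A0 or A0 ⇒ n v or A0 ⇒ n v or v

n v or v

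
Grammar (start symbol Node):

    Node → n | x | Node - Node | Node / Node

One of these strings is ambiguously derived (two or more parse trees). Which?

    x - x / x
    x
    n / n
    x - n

x - x / x: 2 trees
x: 1 tree
n / n: 1 tree
x - n: 1 tree

x - x / x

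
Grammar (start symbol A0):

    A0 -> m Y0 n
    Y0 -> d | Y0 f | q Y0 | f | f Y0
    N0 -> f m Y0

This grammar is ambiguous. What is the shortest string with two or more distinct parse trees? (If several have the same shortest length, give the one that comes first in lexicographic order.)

m f f n

length 3: no string has ≥2 trees
length 4: m f f n has 2 parse trees

Two derivations of m f f n:
  A0 ⇒ m Y0 n ⇒ m Y0 f n ⇒ m f f n
  A0 ⇒ m Y0 n ⇒ m f Y0 n ⇒ m f f n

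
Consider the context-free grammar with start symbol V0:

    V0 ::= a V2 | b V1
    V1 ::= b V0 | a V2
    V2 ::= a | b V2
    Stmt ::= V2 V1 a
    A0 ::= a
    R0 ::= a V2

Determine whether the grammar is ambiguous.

Only V0, V1, V2 are reachable from V0; ignoring the rest: The reachable rules are right-linear with at most one rule per (nonterminal, next-terminal) pair. Each input token forces the next rule, so parsing is deterministic.

Unambiguous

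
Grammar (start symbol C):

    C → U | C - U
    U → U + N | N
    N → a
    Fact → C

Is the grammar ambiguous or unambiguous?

Unambiguous

Only C, U, N are reachable from C; ignoring the rest: This is a standard precedence ladder (C over U over N), with each level left-recursive on its own operator ('-' at C, '+' at U). That structure is LR(1), hence unambiguous.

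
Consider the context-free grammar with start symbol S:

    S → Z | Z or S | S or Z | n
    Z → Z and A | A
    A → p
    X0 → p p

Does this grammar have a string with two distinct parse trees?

Witness: p or p

Derivation 1: S ⇒ Z or S ⇒ A or S ⇒ p or S ⇒ p or Z ⇒ p or A ⇒ p or p
Derivation 2: S ⇒ S or Z ⇒ Z or Z ⇒ A or Z ⇒ p or Z ⇒ p or A ⇒ p or p

Two distinct leftmost derivations for the same string.

Ambiguous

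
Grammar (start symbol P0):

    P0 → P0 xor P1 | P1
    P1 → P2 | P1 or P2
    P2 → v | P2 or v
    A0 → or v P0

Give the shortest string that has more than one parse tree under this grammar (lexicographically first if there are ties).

length 1: no string has ≥2 trees
length 3: v or v has 2 parse trees

Two derivations of v or v:
  P0 ⇒ P1 ⇒ P2 ⇒ P2 or v ⇒ v or v
  P0 ⇒ P1 ⇒ P1 or P2 ⇒ P2 or P2 ⇒ v or P2 ⇒ v or v

v or v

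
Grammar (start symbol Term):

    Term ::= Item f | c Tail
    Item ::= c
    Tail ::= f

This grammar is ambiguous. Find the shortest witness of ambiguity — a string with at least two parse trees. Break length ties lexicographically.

length 2: c f has 2 parse trees

Two derivations of c f:
  Term ⇒ Item f ⇒ c f
  Term ⇒ c Tail ⇒ c f

c f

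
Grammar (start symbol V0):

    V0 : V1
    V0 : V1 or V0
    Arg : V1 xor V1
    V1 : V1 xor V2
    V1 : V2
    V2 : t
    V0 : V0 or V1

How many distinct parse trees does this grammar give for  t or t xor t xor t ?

Parse trees for t or t xor t xor t:
  [V0 [V1 [V2 t]] or [V0 [V1 [V1 [V1 [V2 t]] xor [V2 t]] xor [V2 t]]]]
  [V0 [V0 [V1 [V2 t]]] or [V1 [V1 [V1 [V2 t]] xor [V2 t]] xor [V2 t]]]

2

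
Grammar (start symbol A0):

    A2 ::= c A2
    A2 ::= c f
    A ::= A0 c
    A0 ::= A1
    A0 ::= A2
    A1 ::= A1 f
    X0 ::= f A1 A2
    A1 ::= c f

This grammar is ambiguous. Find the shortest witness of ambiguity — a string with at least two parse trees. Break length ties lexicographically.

length 2: c f has 2 parse trees

Two derivations of c f:
  A0 ⇒ A1 ⇒ c f
  A0 ⇒ A2 ⇒ c f

c f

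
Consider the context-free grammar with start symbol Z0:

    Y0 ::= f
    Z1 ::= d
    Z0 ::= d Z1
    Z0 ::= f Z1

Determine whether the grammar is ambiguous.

(Y0 is unreachable from Z0, so its rules don't affect L(Z0).) Each reachable nonterminal has at most one production per leading terminal, and all productions are right-linear; the derivation is determined token-by-token.

Unambiguous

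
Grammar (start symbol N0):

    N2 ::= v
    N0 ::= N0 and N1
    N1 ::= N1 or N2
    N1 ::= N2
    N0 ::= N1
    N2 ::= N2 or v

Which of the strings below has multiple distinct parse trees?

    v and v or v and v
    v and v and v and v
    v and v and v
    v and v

v and v or v and v

v and v or v and v: 2 trees
v and v and v and v: 1 tree
v and v and v: 1 tree
v and v: 1 tree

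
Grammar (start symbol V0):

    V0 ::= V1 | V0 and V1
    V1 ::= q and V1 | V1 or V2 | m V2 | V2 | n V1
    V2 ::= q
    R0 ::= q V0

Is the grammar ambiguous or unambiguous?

Witness: q and q

Derivation 1: V0 ⇒ V1 ⇒ q and V1 ⇒ q and V2 ⇒ q and q
Derivation 2: V0 ⇒ V0 and V1 ⇒ V1 and V1 ⇒ V2 and V1 ⇒ q and V1 ⇒ q and V2 ⇒ q and q

Two distinct leftmost derivations for the same string.

Ambiguous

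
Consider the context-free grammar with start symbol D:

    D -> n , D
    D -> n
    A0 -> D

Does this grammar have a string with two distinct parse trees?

Only D is reachable from D; ignoring the rest: The reachable grammar is A → atom sep A | atom. Each atom is followed by either the separator (recurse) or end-of-string (stop) — no choice point.

Unambiguous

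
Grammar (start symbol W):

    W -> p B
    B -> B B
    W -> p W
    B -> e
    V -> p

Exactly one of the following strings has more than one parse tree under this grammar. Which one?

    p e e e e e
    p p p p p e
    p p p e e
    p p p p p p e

p e e e e e

p e e e e e: 14 trees
p p p p p e: 1 tree
p p p e e: 1 tree
p p p p p p e: 1 tree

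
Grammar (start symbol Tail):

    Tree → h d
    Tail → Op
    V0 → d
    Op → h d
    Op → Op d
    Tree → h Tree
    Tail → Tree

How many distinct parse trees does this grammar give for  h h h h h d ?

1

Parse trees for h h h h h d:
  [Tail [Tree h [Tree h [Tree h [Tree h [Tree h d]]]]]]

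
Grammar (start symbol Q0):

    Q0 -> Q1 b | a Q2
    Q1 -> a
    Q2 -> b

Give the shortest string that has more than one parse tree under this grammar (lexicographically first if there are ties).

length 2: a b has 2 parse trees

Two derivations of a b:
  Q0 ⇒ Q1 b ⇒ a b
  Q0 ⇒ a Q2 ⇒ a b

a b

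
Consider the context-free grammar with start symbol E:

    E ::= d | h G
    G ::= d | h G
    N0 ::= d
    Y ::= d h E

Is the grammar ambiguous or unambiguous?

(N0, Y are unreachable from E, so their rules don't affect L(E).) Each reachable nonterminal has at most one production per leading terminal, and all productions are right-linear; the derivation is determined token-by-token.

Unambiguous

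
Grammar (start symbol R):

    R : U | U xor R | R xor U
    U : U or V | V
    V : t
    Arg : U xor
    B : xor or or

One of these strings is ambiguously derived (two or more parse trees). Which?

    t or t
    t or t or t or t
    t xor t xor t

t xor t xor t

t or t: 1 tree
t or t or t or t: 1 tree
t xor t xor t: 4 trees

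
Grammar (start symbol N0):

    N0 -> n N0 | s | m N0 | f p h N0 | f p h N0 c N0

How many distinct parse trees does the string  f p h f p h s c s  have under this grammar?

2

Parse trees for f p h f p h s c s:
  [N0 f p h [N0 f p h [N0 s] c [N0 s]]]
  [N0 f p h [N0 f p h [N0 s]] c [N0 s]]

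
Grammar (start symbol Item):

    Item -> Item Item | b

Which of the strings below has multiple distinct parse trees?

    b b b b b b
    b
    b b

b b b b b b

b b b b b b: 42 trees
b: 1 tree
b b: 1 tree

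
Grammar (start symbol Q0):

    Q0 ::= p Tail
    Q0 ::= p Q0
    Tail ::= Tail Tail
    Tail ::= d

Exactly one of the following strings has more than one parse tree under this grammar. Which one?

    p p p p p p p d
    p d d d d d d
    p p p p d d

p p p p p p p d: 1 tree
p d d d d d d: 42 trees
p p p p d d: 1 tree

p d d d d d d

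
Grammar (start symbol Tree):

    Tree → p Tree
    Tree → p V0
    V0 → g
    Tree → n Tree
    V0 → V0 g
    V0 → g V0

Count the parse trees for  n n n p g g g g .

Parse trees for n n n p g g g g:
  [Tree n [Tree n [Tree n [Tree p [V0 [V0 [V0 [V0 g] g] g] g]]]]]
  [Tree n [Tree n [Tree n [Tree p [V0 [V0 [V0 g [V0 g]] g] g]]]]]
  [Tree n [Tree n [Tree n [Tree p [V0 [V0 g [V0 [V0 g] g]] g]]]]]
  [Tree n [Tree n [Tree n [Tree p [V0 [V0 g [V0 g [V0 g]]] g]]]]]
  [Tree n [Tree n [Tree n [Tree p [V0 g [V0 [V0 [V0 g] g] g]]]]]]
  [Tree n [Tree n [Tree n [Tree p [V0 g [V0 [V0 g [V0 g]] g]]]]]]
  [Tree n [Tree n [Tree n [Tree p [V0 g [V0 g [V0 [V0 g] g]]]]]]]
  [Tree n [Tree n [Tree n [Tree p [V0 g [V0 g [V0 g [V0 g]]]]]]]]

8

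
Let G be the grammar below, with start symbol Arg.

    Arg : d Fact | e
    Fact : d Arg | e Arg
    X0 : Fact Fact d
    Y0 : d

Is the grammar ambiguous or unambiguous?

Unambiguous

(X0, Y0 are unreachable from Arg, so their rules don't affect L(Arg).) The reachable rules are right-linear with at most one rule per (nonterminal, next-terminal) pair. Each input token forces the next rule, so parsing is deterministic.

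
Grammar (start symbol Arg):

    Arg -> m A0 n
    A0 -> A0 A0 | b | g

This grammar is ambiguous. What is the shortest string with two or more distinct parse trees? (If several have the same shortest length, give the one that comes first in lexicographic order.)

length 3: no string has ≥2 trees
length 4: no string has ≥2 trees
length 5: m b b b n has 2 parse trees

Two derivations of m b b b n:
  Arg ⇒ m A0 n ⇒ m A0 A0 n ⇒ m A0 A0 A0 n ⇒ m b A0 A0 n ⇒ m b b A0 n ⇒ m b b b n
  Arg ⇒ m A0 n ⇒ m A0 A0 n ⇒ m b A0 n ⇒ m b A0 A0 n ⇒ m b b A0 n ⇒ m b b b n

m b b b n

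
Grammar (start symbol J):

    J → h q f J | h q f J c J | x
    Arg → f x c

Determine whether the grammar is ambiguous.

Witness: h q f h q f x c x

Derivation 1: J ⇒ h q f J ⇒ h q f h q f J c J ⇒ h q f h q f x c J ⇒ h q f h q f x c x
Derivation 2: J ⇒ h q f J c J ⇒ h q f h q f J c J ⇒ h q f h q f x c J ⇒ h q f h q f x c x

Two distinct leftmost derivations for the same string.

Ambiguous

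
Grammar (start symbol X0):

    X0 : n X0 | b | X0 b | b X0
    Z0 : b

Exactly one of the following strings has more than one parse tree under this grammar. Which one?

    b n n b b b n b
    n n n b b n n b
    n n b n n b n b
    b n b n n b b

b n n b b b n b: 1 tree
n n n b b n n b: 1 tree
n n b n n b n b: 1 tree
b n b n n b b: 7 trees

b n b n n b b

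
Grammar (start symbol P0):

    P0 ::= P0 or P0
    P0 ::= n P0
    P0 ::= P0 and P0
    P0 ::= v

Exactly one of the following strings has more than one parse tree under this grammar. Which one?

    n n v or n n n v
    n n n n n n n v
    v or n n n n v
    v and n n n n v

n n v or n n n v: 3 trees
n n n n n n n v: 1 tree
v or n n n n v: 1 tree
v and n n n n v: 1 tree

n n v or n n n v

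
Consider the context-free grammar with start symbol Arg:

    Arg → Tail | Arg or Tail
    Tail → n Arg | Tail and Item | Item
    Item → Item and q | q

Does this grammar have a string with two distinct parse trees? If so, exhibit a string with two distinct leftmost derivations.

Witness: q and q

Derivation 1: Arg ⇒ Tail ⇒ Tail and Item ⇒ Item and Item ⇒ q and Item ⇒ q and q
Derivation 2: Arg ⇒ Tail ⇒ Item ⇒ Item and q ⇒ q and q

Two distinct leftmost derivations for the same string.

Ambiguous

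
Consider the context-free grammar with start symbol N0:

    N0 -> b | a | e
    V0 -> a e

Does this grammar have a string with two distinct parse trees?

Unambiguous

Only N0 is reachable from N0; ignoring the rest: The reachable rules are right-linear with at most one rule per (nonterminal, next-terminal) pair. Each input token forces the next rule, so parsing is deterministic.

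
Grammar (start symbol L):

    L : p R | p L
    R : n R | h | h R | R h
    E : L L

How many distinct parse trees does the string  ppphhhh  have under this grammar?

Parse trees for ppphhhh:
  [L p [L p [L p [R h [R h [R h [R h]]]]]]]
  [L p [L p [L p [R h [R h [R [R h] h]]]]]]
  [L p [L p [L p [R h [R [R h [R h]] h]]]]]
  [L p [L p [L p [R h [R [R [R h] h] h]]]]]
  [L p [L p [L p [R [R h [R h [R h]]] h]]]]
  [L p [L p [L p [R [R h [R [R h] h]] h]]]]
  [L p [L p [L p [R [R [R h [R h]] h] h]]]]
  [L p [L p [L p [R [R [R [R h] h] h] h]]]]

8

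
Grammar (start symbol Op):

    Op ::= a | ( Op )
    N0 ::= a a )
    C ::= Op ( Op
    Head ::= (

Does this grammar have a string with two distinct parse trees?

Only Op is reachable from Op; ignoring the rest: Each string is a nest of matched brackets around a single atom. An opening bracket forces the recursive rule; an atom forces the base rule.

Unambiguous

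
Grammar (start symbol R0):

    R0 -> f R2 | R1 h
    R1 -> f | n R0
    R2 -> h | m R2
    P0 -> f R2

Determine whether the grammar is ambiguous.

Ambiguous

Witness: f h

Derivation 1: R0 ⇒ f R2 ⇒ f h
Derivation 2: R0 ⇒ R1 h ⇒ f h

Two distinct leftmost derivations for the same string.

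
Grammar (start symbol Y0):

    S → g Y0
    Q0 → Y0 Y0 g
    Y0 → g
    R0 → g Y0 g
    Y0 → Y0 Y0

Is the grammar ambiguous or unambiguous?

Ambiguous

Witness: g g g

Derivation 1: Y0 ⇒ Y0 Y0 ⇒ g Y0 ⇒ g Y0 Y0 ⇒ g g Y0 ⇒ g g g
Derivation 2: Y0 ⇒ Y0 Y0 ⇒ Y0 Y0 Y0 ⇒ g Y0 Y0 ⇒ g g Y0 ⇒ g g g

Two distinct leftmost derivations for the same string.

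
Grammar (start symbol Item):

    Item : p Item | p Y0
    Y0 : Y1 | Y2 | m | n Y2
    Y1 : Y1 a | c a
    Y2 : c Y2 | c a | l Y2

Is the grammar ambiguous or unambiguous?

Witness: p c a

Derivation 1: Item ⇒ p Y0 ⇒ p Y1 ⇒ p c a
Derivation 2: Item ⇒ p Y0 ⇒ p Y2 ⇒ p c a

Two distinct leftmost derivations for the same string.

Ambiguous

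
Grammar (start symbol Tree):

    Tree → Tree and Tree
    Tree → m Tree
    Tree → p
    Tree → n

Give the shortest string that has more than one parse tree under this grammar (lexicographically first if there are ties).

m n and n

length 1: no string has ≥2 trees
length 2: no string has ≥2 trees
length 3: no string has ≥2 trees
length 4: m n and n has 2 parse trees

Two derivations of m n and n:
  Tree ⇒ Tree and Tree ⇒ m Tree and Tree ⇒ m n and Tree ⇒ m n and n
  Tree ⇒ m Tree ⇒ m Tree and Tree ⇒ m n and Tree ⇒ m n and n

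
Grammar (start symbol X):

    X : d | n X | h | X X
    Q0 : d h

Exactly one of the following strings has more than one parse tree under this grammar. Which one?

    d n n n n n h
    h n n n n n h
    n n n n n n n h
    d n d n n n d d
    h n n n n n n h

d n n n n n h: 1 tree
h n n n n n h: 1 tree
n n n n n n n h: 1 tree
d n d n n n d d: 18 trees
h n n n n n n h: 1 tree

d n d n n n d d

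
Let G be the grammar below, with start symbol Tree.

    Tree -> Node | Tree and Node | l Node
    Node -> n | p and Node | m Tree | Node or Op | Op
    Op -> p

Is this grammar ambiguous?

Witness: p and n

Derivation 1: Tree ⇒ Node ⇒ p and Node ⇒ p and n
Derivation 2: Tree ⇒ Tree and Node ⇒ Node and Node ⇒ Op and Node ⇒ p and Node ⇒ p and n

Two distinct leftmost derivations for the same string.

Ambiguous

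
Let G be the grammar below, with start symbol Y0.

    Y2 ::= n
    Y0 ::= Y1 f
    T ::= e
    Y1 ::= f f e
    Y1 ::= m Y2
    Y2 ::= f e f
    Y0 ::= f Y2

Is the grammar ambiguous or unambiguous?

Witness: f f e f

Derivation 1: Y0 ⇒ Y1 f ⇒ f f e f
Derivation 2: Y0 ⇒ f Y2 ⇒ f f e f

Two distinct leftmost derivations for the same string.

Ambiguous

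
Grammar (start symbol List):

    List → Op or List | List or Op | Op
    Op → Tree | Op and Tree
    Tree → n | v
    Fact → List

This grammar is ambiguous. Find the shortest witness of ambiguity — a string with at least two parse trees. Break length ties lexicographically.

n or n

length 1: no string has ≥2 trees
length 3: n or n has 2 parse trees

Two derivations of n or n:
  List ⇒ Op or List ⇒ Tree or List ⇒ n or List ⇒ n or Op ⇒ n or Tree ⇒ n or n
  List ⇒ List or Op ⇒ Op or Op ⇒ Tree or Op ⇒ n or Op ⇒ n or Tree ⇒ n or n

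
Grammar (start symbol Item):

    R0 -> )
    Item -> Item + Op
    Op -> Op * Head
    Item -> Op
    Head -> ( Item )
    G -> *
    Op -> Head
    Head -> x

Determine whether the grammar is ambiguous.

Only Item, Op, Head are reachable from Item; ignoring the rest: This is a standard precedence ladder (Item over Op over Head), with each level left-recursive on its own operator ('+' at Item, '*' at Op). That structure is LR(1), hence unambiguous.

Unambiguous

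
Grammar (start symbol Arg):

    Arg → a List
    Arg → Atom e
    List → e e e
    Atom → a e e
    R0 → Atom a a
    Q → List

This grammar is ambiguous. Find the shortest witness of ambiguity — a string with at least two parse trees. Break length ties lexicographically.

a e e e

length 4: a e e e has 2 parse trees

Two derivations of a e e e:
  Arg ⇒ a List ⇒ a e e e
  Arg ⇒ Atom e ⇒ a e e e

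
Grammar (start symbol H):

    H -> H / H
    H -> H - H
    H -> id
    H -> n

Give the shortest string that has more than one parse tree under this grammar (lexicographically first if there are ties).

id - id - id

length 1: no string has ≥2 trees
length 3: no string has ≥2 trees
length 5: id - id - id has 2 parse trees

Two derivations of id - id - id:
  H ⇒ H - H ⇒ H - H - H ⇒ id - H - H ⇒ id - id - H ⇒ id - id - id
  H ⇒ H - H ⇒ id - H ⇒ id - H - H ⇒ id - id - H ⇒ id - id - id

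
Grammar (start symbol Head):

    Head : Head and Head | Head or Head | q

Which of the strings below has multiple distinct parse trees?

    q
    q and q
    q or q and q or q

q: 1 tree
q and q: 1 tree
q or q and q or q: 5 trees

q or q and q or q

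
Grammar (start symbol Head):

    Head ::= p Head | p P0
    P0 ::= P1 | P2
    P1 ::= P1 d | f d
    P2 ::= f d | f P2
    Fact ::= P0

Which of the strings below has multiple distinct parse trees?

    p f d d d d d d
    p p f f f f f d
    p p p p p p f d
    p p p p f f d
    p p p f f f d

p p p p p p f d

p f d d d d d d: 1 tree
p p f f f f f d: 1 tree
p p p p p p f d: 2 trees
p p p p f f d: 1 tree
p p p f f f d: 1 tree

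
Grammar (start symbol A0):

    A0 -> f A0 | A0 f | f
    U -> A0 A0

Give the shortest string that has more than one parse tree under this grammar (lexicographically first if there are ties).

f f

length 1: no string has ≥2 trees
length 2: f f has 2 parse trees

Two derivations of f f:
  A0 ⇒ f A0 ⇒ f f
  A0 ⇒ A0 f ⇒ f f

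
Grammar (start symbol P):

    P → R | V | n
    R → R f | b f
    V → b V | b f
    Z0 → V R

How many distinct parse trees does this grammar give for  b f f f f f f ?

1

Parse trees for b f f f f f f:
  [P [R [R [R [R [R [R b f] f] f] f] f] f]]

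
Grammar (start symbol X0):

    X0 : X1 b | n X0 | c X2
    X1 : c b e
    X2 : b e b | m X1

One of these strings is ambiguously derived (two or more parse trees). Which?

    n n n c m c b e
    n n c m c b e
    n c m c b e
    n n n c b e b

n n n c b e b

n n n c m c b e: 1 tree
n n c m c b e: 1 tree
n c m c b e: 1 tree
n n n c b e b: 2 trees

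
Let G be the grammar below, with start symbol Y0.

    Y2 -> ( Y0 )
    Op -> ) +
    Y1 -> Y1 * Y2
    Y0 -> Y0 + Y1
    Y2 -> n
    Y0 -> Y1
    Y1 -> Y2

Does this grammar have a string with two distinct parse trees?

Unambiguous

(Op is unreachable from Y0, so its rules don't affect L(Y0).) The grammar is stratified — Y0 handles '+' (left-recursive), Y1 handles '*', Y2 atoms. Each operator has a fixed associativity and precedence level, so every string has one parse.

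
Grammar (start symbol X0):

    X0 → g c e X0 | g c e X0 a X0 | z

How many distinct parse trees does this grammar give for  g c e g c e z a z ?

2

Parse trees for g c e g c e z a z:
  [X0 g c e [X0 g c e [X0 z] a [X0 z]]]
  [X0 g c e [X0 g c e [X0 z]] a [X0 z]]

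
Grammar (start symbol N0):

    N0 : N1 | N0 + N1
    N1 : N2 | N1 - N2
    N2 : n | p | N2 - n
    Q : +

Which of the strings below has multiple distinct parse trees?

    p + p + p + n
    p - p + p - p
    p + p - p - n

p + p - p - n

p + p + p + n: 1 tree
p - p + p - p: 1 tree
p + p - p - n: 2 trees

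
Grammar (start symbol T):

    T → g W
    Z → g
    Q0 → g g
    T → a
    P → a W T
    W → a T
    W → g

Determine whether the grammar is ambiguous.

Unambiguous

Only T, W are reachable from T; ignoring the rest: Each reachable nonterminal has at most one production per leading terminal, and all productions are right-linear; the derivation is determined token-by-token.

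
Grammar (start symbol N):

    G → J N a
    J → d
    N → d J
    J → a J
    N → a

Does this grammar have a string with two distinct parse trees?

Only N, J are reachable from N; ignoring the rest: The reachable rules are right-linear with at most one rule per (nonterminal, next-terminal) pair. Each input token forces the next rule, so parsing is deterministic.

Unambiguous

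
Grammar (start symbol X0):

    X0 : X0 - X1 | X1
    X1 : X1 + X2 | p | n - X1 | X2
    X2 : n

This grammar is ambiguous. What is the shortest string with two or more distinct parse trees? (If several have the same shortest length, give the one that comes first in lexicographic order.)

n - n

length 1: no string has ≥2 trees
length 3: n - n has 2 parse trees

Two derivations of n - n:
  X0 ⇒ X0 - X1 ⇒ X1 - X1 ⇒ X2 - X1 ⇒ n - X1 ⇒ n - X2 ⇒ n - n
  X0 ⇒ X1 ⇒ n - X1 ⇒ n - X2 ⇒ n - n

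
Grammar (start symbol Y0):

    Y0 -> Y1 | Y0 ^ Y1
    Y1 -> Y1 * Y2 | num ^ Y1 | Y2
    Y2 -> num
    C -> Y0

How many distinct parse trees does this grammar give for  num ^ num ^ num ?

4

Parse trees for num ^ num ^ num:
  [Y0 [Y1 num ^ [Y1 num ^ [Y1 [Y2 num]]]]]
  [Y0 [Y0 [Y1 [Y2 num]]] ^ [Y1 num ^ [Y1 [Y2 num]]]]
  [Y0 [Y0 [Y1 num ^ [Y1 [Y2 num]]]] ^ [Y1 [Y2 num]]]
  [Y0 [Y0 [Y0 [Y1 [Y2 num]]] ^ [Y1 [Y2 num]]] ^ [Y1 [Y2 num]]]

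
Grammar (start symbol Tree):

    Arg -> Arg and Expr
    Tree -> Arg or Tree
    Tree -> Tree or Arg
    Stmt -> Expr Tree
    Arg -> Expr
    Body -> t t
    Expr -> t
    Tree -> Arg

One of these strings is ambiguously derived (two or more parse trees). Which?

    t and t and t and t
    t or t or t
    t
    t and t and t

t and t and t and t: 1 tree
t or t or t: 4 trees
t: 1 tree
t and t and t: 1 tree

t or t or t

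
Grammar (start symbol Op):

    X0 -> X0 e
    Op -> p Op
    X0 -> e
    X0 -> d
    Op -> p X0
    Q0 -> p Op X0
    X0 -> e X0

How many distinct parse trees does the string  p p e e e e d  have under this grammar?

1

Parse trees for p p e e e e d:
  [Op p [Op p [X0 e [X0 e [X0 e [X0 e [X0 d]]]]]]]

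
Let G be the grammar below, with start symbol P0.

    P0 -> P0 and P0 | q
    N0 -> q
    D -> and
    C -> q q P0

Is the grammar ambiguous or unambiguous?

Ambiguous

Witness: q and q and q

Derivation 1: P0 ⇒ P0 and P0 ⇒ P0 and P0 and P0 ⇒ q and P0 and P0 ⇒ q and q and P0 ⇒ q and q and q
Derivation 2: P0 ⇒ P0 and P0 ⇒ q and P0 ⇒ q and P0 and P0 ⇒ q and q and P0 ⇒ q and q and q

Two distinct leftmost derivations for the same string.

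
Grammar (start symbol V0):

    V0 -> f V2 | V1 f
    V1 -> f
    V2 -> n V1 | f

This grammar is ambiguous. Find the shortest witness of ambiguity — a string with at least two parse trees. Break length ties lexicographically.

length 2: f f has 2 parse trees

Two derivations of f f:
  V0 ⇒ f V2 ⇒ f f
  V0 ⇒ V1 f ⇒ f f

f f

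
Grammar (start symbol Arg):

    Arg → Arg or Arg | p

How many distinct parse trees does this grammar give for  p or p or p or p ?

Parse trees for p or p or p or p:
  [Arg [Arg p] or [Arg [Arg p] or [Arg [Arg p] or [Arg p]]]]
  [Arg [Arg p] or [Arg [Arg [Arg p] or [Arg p]] or [Arg p]]]
  [Arg [Arg [Arg p] or [Arg p]] or [Arg [Arg p] or [Arg p]]]
  [Arg [Arg [Arg p] or [Arg [Arg p] or [Arg p]]] or [Arg p]]
  [Arg [Arg [Arg [Arg p] or [Arg p]] or [Arg p]] or [Arg p]]

5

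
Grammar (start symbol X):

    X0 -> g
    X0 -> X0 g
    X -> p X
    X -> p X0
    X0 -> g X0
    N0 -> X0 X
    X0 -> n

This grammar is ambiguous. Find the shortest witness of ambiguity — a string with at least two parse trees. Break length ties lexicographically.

p g g

length 2: no string has ≥2 trees
length 3: p g g has 2 parse trees

Two derivations of p g g:
  X ⇒ p X0 ⇒ p X0 g ⇒ p g g
  X ⇒ p X0 ⇒ p g X0 ⇒ p g g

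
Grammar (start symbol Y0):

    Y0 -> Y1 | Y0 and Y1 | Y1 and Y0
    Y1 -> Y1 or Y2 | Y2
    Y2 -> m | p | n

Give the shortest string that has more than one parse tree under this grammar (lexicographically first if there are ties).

length 1: no string has ≥2 trees
length 3: m and m has 2 parse trees

Two derivations of m and m:
  Y0 ⇒ Y0 and Y1 ⇒ Y1 and Y1 ⇒ Y2 and Y1 ⇒ m and Y1 ⇒ m and Y2 ⇒ m and m
  Y0 ⇒ Y1 and Y0 ⇒ Y2 and Y0 ⇒ m and Y0 ⇒ m and Y1 ⇒ m and Y2 ⇒ m and m

m and m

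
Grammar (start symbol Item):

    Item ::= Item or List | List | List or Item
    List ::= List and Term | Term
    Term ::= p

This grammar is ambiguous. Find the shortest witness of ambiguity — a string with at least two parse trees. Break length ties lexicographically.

p or p

length 1: no string has ≥2 trees
length 3: p or p has 2 parse trees

Two derivations of p or p:
  Item ⇒ Item or List ⇒ List or List ⇒ Term or List ⇒ p or List ⇒ p or Term ⇒ p or p
  Item ⇒ List or Item ⇒ Term or Item ⇒ p or Item ⇒ p or List ⇒ p or Term ⇒ p or p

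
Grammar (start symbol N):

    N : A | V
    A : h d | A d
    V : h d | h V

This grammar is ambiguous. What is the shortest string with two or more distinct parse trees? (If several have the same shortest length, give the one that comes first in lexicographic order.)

length 2: h d has 2 parse trees

Two derivations of h d:
  N ⇒ A ⇒ h d
  N ⇒ V ⇒ h d

h d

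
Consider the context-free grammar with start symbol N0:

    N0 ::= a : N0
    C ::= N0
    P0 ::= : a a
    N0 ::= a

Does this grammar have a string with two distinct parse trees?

Only N0 is reachable from N0; ignoring the rest: The reachable grammar is A → atom sep A | atom. Each atom is followed by either the separator (recurse) or end-of-string (stop) — no choice point.

Unambiguous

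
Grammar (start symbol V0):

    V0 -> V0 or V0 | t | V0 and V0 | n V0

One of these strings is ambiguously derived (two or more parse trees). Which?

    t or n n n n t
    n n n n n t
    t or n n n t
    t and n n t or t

t and n n t or t

t or n n n n t: 1 tree
n n n n n t: 1 tree
t or n n n t: 1 tree
t and n n t or t: 4 trees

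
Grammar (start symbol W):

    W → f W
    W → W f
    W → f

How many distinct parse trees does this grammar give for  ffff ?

8

Parse trees for ffff:
  [W f [W f [W f [W f]]]]
  [W f [W f [W [W f] f]]]
  [W f [W [W f [W f]] f]]
  [W f [W [W [W f] f] f]]
  [W [W f [W f [W f]]] f]
  [W [W f [W [W f] f]] f]
  [W [W [W f [W f]] f] f]
  [W [W [W [W f] f] f] f]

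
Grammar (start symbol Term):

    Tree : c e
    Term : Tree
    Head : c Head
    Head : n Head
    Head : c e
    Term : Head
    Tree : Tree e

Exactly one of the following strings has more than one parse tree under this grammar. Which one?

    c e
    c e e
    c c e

c e: 2 trees
c e e: 1 tree
c c e: 1 tree

c e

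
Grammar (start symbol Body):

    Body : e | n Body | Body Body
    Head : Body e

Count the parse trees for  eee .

2

Parse trees for eee:
  [Body [Body e] [Body [Body e] [Body e]]]
  [Body [Body [Body e] [Body e]] [Body e]]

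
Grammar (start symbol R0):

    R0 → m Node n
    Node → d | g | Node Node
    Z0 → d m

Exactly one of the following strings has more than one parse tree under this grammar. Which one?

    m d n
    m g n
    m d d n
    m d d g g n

m d d g g n

m d n: 1 tree
m g n: 1 tree
m d d n: 1 tree
m d d g g n: 5 trees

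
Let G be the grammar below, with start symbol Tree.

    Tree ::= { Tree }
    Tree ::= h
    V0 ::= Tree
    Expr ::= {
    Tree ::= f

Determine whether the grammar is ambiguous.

Unambiguous

Only Tree is reachable from Tree; ignoring the rest: L(Tree) is { openⁿ atom closeⁿ : n ≥ 0 }. The bracket depth fixes n, and the derivation is forced at every step.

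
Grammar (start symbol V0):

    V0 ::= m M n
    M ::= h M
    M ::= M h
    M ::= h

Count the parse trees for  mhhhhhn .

Parse trees for mhhhhhn (showing first 6 of 16):
  [V0 m [M h [M h [M h [M h [M h]]]]] n]
  [V0 m [M h [M h [M h [M [M h] h]]]] n]
  [V0 m [M h [M h [M [M h [M h]] h]]] n]
  [V0 m [M h [M h [M [M [M h] h] h]]] n]
  [V0 m [M h [M [M h [M h [M h]]] h]] n]
  [V0 m [M h [M [M h [M [M h] h]] h]] n]

16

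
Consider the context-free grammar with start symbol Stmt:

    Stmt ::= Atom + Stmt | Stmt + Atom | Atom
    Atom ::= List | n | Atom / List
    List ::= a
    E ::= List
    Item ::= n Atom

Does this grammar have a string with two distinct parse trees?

Ambiguous

Witness: a + a

Derivation 1: Stmt ⇒ Atom + Stmt ⇒ List + Stmt ⇒ a + Stmt ⇒ a + Atom ⇒ a + List ⇒ a + a
Derivation 2: Stmt ⇒ Stmt + Atom ⇒ Atom + Atom ⇒ List + Atom ⇒ a + Atom ⇒ a + List ⇒ a + a

Two distinct leftmost derivations for the same string.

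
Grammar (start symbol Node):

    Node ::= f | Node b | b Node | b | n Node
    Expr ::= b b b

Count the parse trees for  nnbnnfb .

Parse trees for nnbnnfb:
  [Node [Node n [Node n [Node b [Node n [Node n [Node f]]]]]] b]
  [Node n [Node [Node n [Node b [Node n [Node n [Node f]]]]] b]]
  [Node n [Node n [Node [Node b [Node n [Node n [Node f]]]] b]]]
  [Node n [Node n [Node b [Node [Node n [Node n [Node f]]] b]]]]
  [Node n [Node n [Node b [Node n [Node [Node n [Node f]] b]]]]]
  [Node n [Node n [Node b [Node n [Node n [Node [Node f] b]]]]]]

6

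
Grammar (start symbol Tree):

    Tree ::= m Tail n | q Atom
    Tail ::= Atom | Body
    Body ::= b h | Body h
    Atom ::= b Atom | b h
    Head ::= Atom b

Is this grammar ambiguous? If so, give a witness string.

Ambiguous

Witness: m b h n

Derivation 1: Tree ⇒ m Tail n ⇒ m Atom n ⇒ m b h n
Derivation 2: Tree ⇒ m Tail n ⇒ m Body n ⇒ m b h n

Two distinct leftmost derivations for the same string.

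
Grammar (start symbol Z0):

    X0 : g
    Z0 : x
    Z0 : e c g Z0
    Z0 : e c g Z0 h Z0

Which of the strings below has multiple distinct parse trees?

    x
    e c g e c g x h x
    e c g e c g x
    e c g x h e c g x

x: 1 tree
e c g e c g x h x: 2 trees
e c g e c g x: 1 tree
e c g x h e c g x: 1 tree

e c g e c g x h x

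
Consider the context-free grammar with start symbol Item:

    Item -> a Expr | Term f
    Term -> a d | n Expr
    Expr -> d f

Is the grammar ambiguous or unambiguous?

Ambiguous

Witness: a d f

Derivation 1: Item ⇒ a Expr ⇒ a d f
Derivation 2: Item ⇒ Term f ⇒ a d f

Two distinct leftmost derivations for the same string.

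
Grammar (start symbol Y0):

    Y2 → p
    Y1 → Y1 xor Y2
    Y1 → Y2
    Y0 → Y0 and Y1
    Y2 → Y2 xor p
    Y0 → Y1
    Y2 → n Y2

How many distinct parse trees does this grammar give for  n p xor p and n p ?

Parse trees for n p xor p and n p:
  [Y0 [Y0 [Y1 [Y1 [Y2 n [Y2 p]]] xor [Y2 p]]] and [Y1 [Y2 n [Y2 p]]]]
  [Y0 [Y0 [Y1 [Y2 [Y2 n [Y2 p]] xor p]]] and [Y1 [Y2 n [Y2 p]]]]
  [Y0 [Y0 [Y1 [Y2 n [Y2 [Y2 p] xor p]]]] and [Y1 [Y2 n [Y2 p]]]]

3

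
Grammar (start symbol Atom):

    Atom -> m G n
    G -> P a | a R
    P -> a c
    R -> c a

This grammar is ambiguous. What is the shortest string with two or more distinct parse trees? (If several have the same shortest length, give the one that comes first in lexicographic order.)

length 5: m a c a n has 2 parse trees

Two derivations of m a c a n:
  Atom ⇒ m G n ⇒ m P a n ⇒ m a c a n
  Atom ⇒ m G n ⇒ m a R n ⇒ m a c a n

m a c a n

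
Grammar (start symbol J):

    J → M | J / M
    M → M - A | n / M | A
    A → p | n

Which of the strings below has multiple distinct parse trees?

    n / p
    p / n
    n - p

n / p

n / p: 2 trees
p / n: 1 tree
n - p: 1 tree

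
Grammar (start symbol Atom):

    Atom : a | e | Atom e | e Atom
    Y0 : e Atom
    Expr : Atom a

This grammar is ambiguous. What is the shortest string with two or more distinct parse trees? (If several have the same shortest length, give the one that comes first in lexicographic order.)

length 1: no string has ≥2 trees
length 2: e e has 2 parse trees

Two derivations of e e:
  Atom ⇒ Atom e ⇒ e e
  Atom ⇒ e Atom ⇒ e e

e e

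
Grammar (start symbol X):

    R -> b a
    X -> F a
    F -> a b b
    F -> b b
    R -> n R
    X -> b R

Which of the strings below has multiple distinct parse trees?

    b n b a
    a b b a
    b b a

b n b a: 1 tree
a b b a: 1 tree
b b a: 2 trees

b b a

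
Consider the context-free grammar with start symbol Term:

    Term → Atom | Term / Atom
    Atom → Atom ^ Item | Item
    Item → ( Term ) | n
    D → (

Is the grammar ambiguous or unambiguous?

Unambiguous

(D is unreachable from Term, so its rules don't affect L(Term).) This is a standard precedence ladder (Term over Atom over Item), with each level left-recursive on its own operator ('/' at Term, '^' at Atom). That structure is LR(1), hence unambiguous.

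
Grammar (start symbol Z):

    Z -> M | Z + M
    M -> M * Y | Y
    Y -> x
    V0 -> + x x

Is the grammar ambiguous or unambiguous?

(V0 is unreachable from Z, so its rules don't affect L(Z).) Z → Z + M | M  ;  M → M * Y | Y  — a left-associative chain with Y at the bottom. Each string factors uniquely by precedence.

Unambiguous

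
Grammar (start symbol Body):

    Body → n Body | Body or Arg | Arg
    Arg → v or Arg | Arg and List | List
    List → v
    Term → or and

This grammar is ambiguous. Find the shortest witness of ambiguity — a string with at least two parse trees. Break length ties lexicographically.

v or v

length 1: no string has ≥2 trees
length 2: no string has ≥2 trees
length 3: v or v has 2 parse trees

Two derivations of v or v:
  Body ⇒ Body or Arg ⇒ Arg or Arg ⇒ List or Arg ⇒ v or Arg ⇒ v or List ⇒ v or v
  Body ⇒ Arg ⇒ v or Arg ⇒ v or List ⇒ v or v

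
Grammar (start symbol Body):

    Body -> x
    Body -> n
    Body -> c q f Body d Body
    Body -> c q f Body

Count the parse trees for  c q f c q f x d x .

2

Parse trees for c q f c q f x d x:
  [Body c q f [Body c q f [Body x]] d [Body x]]
  [Body c q f [Body c q f [Body x] d [Body x]]]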